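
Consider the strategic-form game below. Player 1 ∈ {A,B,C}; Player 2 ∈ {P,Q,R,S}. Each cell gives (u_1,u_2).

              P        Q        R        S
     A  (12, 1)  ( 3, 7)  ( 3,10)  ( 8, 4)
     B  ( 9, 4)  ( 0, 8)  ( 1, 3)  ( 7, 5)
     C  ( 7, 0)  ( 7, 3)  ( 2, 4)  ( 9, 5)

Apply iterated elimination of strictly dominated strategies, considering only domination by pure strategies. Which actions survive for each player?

IESDS → P1:{A,C} P2:{R,S}

P1 drop B (A beats it: P:12>9 Q:3>0 R:3>1 S:8>7)
P2 drop P (Q beats it: A:7>1 C:3>0)
P2 drop Q (R beats it: A:10>7 C:4>3)
P1→{A,C} P2→{R,S}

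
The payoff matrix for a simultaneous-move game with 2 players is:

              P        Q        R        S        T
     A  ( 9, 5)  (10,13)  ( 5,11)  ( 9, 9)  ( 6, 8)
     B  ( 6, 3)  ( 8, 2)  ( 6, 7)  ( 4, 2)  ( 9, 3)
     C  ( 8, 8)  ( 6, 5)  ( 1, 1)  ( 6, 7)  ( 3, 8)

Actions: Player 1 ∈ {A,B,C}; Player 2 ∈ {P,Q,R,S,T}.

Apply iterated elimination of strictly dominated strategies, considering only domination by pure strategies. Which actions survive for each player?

Remaining: P1:{A,B} P2:{Q,R}

P1 drop C (A beats it: P:9>8 Q:10>6 R:5>1 S:9>6 T:6>3)
P2 drop P (R beats it: A:11>5 B:7>3)
P2 drop S (R beats it: A:11>9 B:7>2)
P2 drop T (R beats it: A:11>8 B:7>3)
P1→{A,B} P2→{Q,R}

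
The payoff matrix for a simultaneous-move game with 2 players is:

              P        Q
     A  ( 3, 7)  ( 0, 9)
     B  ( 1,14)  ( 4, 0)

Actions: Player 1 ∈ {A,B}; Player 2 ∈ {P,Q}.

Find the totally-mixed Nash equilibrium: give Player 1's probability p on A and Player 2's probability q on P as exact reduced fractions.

(p,q) = (7/8, 2/3)

P1 indiff ⇒ q·3+(1-q)·0 = q·1+(1-q)·4 ⇒ q(2) = (1-q)(4) ⇒ q = 2/3
P2 indiff ⇒ p·7+(1-p)·14 = p·9+(1-p)·0 ⇒ p(-2) = (1-p)(-14) ⇒ p = 7/8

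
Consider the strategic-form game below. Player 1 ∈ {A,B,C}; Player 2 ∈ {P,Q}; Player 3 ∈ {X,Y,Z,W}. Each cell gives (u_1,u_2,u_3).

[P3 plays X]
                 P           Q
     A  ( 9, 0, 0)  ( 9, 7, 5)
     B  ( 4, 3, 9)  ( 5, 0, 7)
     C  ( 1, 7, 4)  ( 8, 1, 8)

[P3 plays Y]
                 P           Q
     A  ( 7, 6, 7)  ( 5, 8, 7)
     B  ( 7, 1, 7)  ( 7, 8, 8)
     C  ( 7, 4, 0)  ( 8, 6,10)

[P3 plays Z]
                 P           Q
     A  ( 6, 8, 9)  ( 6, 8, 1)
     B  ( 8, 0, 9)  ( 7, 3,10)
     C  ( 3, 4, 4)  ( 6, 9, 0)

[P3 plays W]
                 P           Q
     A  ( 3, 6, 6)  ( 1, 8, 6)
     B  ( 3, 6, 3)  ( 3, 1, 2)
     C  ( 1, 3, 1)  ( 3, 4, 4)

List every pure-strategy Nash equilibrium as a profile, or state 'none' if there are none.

(A,P,X): not NE [P2→Q gives 7>0; P3→Z gives 9>0]
(A,P,Y): not NE [P2→Q gives 8>6; P3→Z gives 9>7]
(A,P,Z): not NE [P1→B gives 8>6]
(A,P,W): not NE [P2→Q gives 8>6; P3→Z gives 9>6]
(A,Q,X): not NE [P3→Y gives 7>5]
(A,Q,Y): not NE [P1→C gives 8>5]
(A,Q,Z): not NE [P1→B gives 7>6; P3→Y gives 7>1]
(A,Q,W): not NE [P1→C gives 3>1; P3→Y gives 7>6]
(B,P,X): not NE [P1→A gives 9>4]
(B,P,Y): not NE [P2→Q gives 8>1; P3→Z gives 9>7]
(B,P,Z): not NE [P2→Q gives 3>0]
(B,P,W): not NE [P3→Z gives 9>3]
(B,Q,X): not NE [P1→A gives 9>5; P2→P gives 3>0; P3→Z gives 10>7]
(B,Q,Y): not NE [P1→C gives 8>7; P3→Z gives 10>8]
(B,Q,Z): NE
(B,Q,W): not NE [P2→P gives 6>1; P3→Z gives 10>2]
(C,P,X): not NE [P1→A gives 9>1]
(C,P,Y): not NE [P2→Q gives 6>4; P3→Z gives 4>0]
(C,P,Z): not NE [P1→B gives 8>3; P2→Q gives 9>4]
(C,P,W): not NE [P1→B gives 3>1; P2→Q gives 4>3; P3→Z gives 4>1]
(C,Q,X): not NE [P1→A gives 9>8; P2→P gives 7>1; P3→Y gives 10>8]
(C,Q,Y): NE
(C,Q,Z): not NE [P1→B gives 7>6; P3→Y gives 10>0]
(C,Q,W): not NE [P3→Y gives 10>4]

Nash profiles: (B,Q,Z), (C,Q,Y)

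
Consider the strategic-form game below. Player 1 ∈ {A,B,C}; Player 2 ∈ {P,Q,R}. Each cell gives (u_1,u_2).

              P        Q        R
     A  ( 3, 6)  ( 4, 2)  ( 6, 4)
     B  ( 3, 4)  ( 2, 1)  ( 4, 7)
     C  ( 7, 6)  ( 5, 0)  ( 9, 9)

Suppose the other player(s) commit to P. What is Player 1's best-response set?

BR_1 = {C}

u_1(A vs P) = 3
u_1(B vs P) = 3
u_1(C vs P) = 7
max payoff 7 at {C}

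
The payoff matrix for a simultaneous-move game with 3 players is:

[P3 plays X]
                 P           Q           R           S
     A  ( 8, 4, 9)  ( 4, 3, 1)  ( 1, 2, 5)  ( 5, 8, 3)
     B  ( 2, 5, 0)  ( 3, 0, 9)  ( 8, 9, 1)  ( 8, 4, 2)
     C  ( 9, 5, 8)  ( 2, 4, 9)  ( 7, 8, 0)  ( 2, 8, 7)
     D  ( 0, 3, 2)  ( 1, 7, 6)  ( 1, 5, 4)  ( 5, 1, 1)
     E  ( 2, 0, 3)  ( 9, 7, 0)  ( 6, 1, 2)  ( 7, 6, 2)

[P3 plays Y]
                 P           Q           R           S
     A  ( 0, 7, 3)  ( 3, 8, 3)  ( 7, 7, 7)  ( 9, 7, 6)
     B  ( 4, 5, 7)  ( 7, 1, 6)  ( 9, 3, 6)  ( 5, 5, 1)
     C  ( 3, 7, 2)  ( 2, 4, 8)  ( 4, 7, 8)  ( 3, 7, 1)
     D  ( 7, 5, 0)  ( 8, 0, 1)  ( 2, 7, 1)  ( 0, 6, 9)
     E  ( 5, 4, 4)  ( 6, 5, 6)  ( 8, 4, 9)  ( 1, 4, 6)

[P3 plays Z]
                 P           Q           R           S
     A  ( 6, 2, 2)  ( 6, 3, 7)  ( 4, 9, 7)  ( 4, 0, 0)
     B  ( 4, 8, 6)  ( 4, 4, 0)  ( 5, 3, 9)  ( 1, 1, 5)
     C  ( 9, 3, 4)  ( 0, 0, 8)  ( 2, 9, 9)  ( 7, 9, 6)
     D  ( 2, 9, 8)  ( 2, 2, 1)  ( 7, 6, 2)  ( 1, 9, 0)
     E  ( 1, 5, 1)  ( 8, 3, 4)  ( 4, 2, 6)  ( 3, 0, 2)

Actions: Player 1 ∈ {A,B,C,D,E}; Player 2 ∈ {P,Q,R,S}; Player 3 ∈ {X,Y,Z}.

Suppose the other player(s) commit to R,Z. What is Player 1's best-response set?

u_1(A vs R,Z) = 4
u_1(B vs R,Z) = 5
u_1(C vs R,Z) = 2
u_1(D vs R,Z) = 7
u_1(E vs R,Z) = 4
max payoff 7 at {D}

BR_1 = {D}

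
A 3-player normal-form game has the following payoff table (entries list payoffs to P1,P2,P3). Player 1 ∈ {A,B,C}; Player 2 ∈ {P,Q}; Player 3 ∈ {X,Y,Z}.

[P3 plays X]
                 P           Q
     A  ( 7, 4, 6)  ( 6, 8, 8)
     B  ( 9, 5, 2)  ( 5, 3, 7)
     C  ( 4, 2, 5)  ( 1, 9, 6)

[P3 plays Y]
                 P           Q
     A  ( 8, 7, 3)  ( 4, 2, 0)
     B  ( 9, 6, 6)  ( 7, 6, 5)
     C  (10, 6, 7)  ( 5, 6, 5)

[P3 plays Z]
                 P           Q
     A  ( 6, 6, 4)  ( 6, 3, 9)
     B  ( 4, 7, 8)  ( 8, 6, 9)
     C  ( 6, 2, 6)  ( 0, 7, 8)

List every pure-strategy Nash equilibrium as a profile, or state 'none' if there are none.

(A,P,X): not NE [P1→B gives 9>7; P2→Q gives 8>4]
(A,P,Y): not NE [P1→C gives 10>8; P3→X gives 6>3]
(A,P,Z): not NE [P3→X gives 6>4]
(A,Q,X): not NE [P3→Z gives 9>8]
(A,Q,Y): not NE [P1→B gives 7>4; P2→P gives 7>2; P3→Z gives 9>0]
(A,Q,Z): not NE [P1→B gives 8>6; P2→P gives 6>3]
(B,P,X): not NE [P3→Z gives 8>2]
(B,P,Y): not NE [P1→C gives 10>9; P3→Z gives 8>6]
(B,P,Z): not NE [P1→C gives 6>4]
(B,Q,X): not NE [P1→A gives 6>5; P2→P gives 5>3; P3→Z gives 9>7]
(B,Q,Y): not NE [P3→Z gives 9>5]
(B,Q,Z): not NE [P2→P gives 7>6]
(C,P,X): not NE [P1→B gives 9>4; P2→Q gives 9>2; P3→Y gives 7>5]
(C,P,Y): NE
(C,P,Z): not NE [P2→Q gives 7>2; P3→Y gives 7>6]
(C,Q,X): not NE [P1→A gives 6>1; P3→Z gives 8>6]
(C,Q,Y): not NE [P1→B gives 7>5; P3→Z gives 8>5]
(C,Q,Z): not NE [P1→B gives 8>0]

PSNE = {(C,P,Y)}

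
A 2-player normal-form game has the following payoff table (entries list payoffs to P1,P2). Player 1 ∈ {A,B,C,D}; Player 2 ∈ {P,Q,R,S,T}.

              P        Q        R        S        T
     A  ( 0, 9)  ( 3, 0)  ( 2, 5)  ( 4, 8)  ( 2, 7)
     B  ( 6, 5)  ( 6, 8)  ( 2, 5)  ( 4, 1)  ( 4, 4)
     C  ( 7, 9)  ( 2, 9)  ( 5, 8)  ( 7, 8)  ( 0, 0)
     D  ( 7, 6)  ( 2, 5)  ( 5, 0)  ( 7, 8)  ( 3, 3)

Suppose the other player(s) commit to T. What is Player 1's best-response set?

u_1(A vs T) = 2
u_1(B vs T) = 4
u_1(C vs T) = 0
u_1(D vs T) = 3
max payoff 4 at {B}

BR_1 = {B}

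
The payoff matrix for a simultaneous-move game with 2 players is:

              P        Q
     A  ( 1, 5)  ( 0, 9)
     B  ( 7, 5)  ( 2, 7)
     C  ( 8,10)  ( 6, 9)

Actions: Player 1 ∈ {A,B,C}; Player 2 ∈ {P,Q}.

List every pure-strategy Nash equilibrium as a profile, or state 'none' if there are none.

(A,P): not NE [P1→C gives 8>1; P2→Q gives 9>5]
(A,Q): not NE [P1→C gives 6>0]
(B,P): not NE [P1→C gives 8>7; P2→Q gives 7>5]
(B,Q): not NE [P1→C gives 6>2]
(C,P): NE
(C,Q): not NE [P2→P gives 10>9]

PSNE = {(C,P)}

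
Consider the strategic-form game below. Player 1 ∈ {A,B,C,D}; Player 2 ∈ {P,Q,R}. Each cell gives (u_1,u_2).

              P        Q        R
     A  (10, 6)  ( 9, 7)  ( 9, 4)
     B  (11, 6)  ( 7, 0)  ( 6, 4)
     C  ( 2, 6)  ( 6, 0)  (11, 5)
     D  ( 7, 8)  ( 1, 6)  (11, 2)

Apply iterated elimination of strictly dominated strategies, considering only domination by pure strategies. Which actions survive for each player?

P2 drop R (P beats it: A:6>4 B:6>4 C:6>5 D:8>2)
P1 drop C (A beats it: P:10>2 Q:9>6)
P1 drop D (A beats it: P:10>7 Q:9>1)
P1→{A,B} P2→{P,Q}

IESDS → P1:{A,B} P2:{P,Q}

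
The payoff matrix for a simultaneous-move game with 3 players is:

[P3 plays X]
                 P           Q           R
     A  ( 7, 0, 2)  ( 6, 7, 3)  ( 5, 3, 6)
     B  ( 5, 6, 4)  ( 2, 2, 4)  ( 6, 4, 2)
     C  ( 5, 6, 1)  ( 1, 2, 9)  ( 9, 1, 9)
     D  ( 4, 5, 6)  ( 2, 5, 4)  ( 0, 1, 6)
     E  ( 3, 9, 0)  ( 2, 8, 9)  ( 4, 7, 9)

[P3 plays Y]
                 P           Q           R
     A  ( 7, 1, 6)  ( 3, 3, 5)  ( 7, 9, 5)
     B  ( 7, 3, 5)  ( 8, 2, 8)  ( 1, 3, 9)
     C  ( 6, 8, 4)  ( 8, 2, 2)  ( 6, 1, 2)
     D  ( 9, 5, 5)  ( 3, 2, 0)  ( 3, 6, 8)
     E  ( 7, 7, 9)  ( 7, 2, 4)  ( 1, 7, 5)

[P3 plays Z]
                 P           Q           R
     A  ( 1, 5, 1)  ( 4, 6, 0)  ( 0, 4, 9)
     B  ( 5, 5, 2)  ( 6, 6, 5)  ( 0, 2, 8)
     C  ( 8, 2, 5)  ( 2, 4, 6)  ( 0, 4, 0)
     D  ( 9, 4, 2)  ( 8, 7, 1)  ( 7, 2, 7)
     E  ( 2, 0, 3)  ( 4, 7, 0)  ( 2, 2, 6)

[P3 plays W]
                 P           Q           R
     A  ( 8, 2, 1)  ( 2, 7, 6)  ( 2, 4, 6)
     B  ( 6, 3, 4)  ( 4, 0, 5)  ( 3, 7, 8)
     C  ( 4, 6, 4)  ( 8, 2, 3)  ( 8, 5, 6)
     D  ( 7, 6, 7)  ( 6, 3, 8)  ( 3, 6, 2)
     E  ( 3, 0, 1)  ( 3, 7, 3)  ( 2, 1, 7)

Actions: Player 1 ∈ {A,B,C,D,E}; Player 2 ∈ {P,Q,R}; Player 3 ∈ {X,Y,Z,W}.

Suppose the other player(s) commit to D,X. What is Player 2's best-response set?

u_2(P vs D,X) = 5
u_2(Q vs D,X) = 5
u_2(R vs D,X) = 1
max payoff 5 at {P,Q}

argmax u_2 = {P,Q}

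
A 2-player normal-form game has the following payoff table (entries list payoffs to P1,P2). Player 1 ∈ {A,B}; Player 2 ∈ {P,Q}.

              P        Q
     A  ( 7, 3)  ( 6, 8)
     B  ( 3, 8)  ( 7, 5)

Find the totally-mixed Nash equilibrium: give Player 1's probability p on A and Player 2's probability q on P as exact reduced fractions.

(p,q) = (3/8, 1/5)

P1 indiff ⇒ q·7+(1-q)·6 = q·3+(1-q)·7 ⇒ q(4) = (1-q)(1) ⇒ q = 1/5
P2 indiff ⇒ p·3+(1-p)·8 = p·8+(1-p)·5 ⇒ p(-5) = (1-p)(-3) ⇒ p = 3/8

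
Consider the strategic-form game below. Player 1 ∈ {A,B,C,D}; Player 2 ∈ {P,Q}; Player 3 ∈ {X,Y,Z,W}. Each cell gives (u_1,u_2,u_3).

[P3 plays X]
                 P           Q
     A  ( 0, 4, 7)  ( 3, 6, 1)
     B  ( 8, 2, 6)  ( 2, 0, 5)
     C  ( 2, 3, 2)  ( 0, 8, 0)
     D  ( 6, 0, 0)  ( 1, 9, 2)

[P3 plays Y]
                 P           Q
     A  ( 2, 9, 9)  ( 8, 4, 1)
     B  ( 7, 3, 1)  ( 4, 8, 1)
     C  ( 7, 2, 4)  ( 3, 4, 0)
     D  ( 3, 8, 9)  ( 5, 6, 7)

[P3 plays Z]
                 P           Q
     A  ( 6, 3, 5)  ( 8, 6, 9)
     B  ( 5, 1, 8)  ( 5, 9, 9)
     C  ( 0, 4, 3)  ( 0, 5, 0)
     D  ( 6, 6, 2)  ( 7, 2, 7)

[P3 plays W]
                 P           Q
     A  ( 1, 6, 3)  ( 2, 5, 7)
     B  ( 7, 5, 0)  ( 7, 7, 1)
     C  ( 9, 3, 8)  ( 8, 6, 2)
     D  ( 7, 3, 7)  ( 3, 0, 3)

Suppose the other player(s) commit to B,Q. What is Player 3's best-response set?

u_3(X vs B,Q) = 5
u_3(Y vs B,Q) = 1
u_3(Z vs B,Q) = 9
u_3(W vs B,Q) = 1
max payoff 9 at {Z}

P3 best: {Z}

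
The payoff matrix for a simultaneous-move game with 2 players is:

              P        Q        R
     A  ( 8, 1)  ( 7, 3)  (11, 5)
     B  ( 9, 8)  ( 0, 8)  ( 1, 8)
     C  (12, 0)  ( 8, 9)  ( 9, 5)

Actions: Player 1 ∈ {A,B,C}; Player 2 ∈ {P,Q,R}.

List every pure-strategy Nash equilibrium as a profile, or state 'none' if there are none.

NE set: (A,R), (C,Q)

(A,P): not NE [P1→C gives 12>8; P2→R gives 5>1]
(A,Q): not NE [P1→C gives 8>7; P2→R gives 5>3]
(A,R): NE
(B,P): not NE [P1→C gives 12>9]
(B,Q): not NE [P1→C gives 8>0]
(B,R): not NE [P1→A gives 11>1]
(C,P): not NE [P2→Q gives 9>0]
(C,Q): NE
(C,R): not NE [P1→A gives 11>9; P2→Q gives 9>5]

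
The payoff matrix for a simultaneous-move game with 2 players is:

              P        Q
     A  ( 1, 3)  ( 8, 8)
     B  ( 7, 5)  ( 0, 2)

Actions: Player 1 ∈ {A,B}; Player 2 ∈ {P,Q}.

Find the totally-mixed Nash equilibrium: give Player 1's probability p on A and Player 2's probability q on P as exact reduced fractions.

(p,q) = (3/8, 4/7)

P1 indiff ⇒ q·1+(1-q)·8 = q·7+(1-q)·0 ⇒ q(-6) = (1-q)(-8) ⇒ q = 4/7
P2 indiff ⇒ p·3+(1-p)·5 = p·8+(1-p)·2 ⇒ p(-5) = (1-p)(-3) ⇒ p = 3/8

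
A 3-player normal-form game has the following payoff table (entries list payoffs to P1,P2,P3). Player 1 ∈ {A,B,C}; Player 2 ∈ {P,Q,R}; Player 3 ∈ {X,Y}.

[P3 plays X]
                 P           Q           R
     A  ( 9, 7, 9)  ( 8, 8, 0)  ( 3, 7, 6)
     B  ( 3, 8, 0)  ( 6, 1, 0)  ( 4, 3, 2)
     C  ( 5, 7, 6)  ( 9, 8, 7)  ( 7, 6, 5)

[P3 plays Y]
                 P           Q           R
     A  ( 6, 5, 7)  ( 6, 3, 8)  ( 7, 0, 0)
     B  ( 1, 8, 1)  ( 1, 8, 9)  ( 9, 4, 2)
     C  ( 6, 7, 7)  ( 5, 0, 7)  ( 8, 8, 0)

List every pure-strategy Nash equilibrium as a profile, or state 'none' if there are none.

NE set: (C,Q,X)

(A,P,X): not NE [P2→Q gives 8>7]
(A,P,Y): not NE [P3→X gives 9>7]
(A,Q,X): not NE [P1→C gives 9>8; P3→Y gives 8>0]
(A,Q,Y): not NE [P2→P gives 5>3]
(A,R,X): not NE [P1→C gives 7>3; P2→Q gives 8>7]
(A,R,Y): not NE [P1→B gives 9>7; P2→P gives 5>0; P3→X gives 6>0]
(B,P,X): not NE [P1→A gives 9>3; P3→Y gives 1>0]
(B,P,Y): not NE [P1→C gives 6>1]
(B,Q,X): not NE [P1→C gives 9>6; P2→P gives 8>1; P3→Y gives 9>0]
(B,Q,Y): not NE [P1→A gives 6>1]
(B,R,X): not NE [P1→C gives 7>4; P2→P gives 8>3]
(B,R,Y): not NE [P2→Q gives 8>4]
(C,P,X): not NE [P1→A gives 9>5; P2→Q gives 8>7; P3→Y gives 7>6]
(C,P,Y): not NE [P2→R gives 8>7]
(C,Q,X): NE
(C,Q,Y): not NE [P1→A gives 6>5; P2→R gives 8>0]
(C,R,X): not NE [P2→Q gives 8>6]
(C,R,Y): not NE [P1→B gives 9>8; P3→X gives 5>0]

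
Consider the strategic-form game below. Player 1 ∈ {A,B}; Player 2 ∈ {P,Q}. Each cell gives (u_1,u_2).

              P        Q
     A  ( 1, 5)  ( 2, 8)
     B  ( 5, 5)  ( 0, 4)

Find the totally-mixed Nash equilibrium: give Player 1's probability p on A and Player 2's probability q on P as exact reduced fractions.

P1 indiff ⇒ q·1+(1-q)·2 = q·5+(1-q)·0 ⇒ q(-4) = (1-q)(-2) ⇒ q = 1/3
P2 indiff ⇒ p·5+(1-p)·5 = p·8+(1-p)·4 ⇒ p(-3) = (1-p)(-1) ⇒ p = 1/4

P1 mixes 1/4 on A; P2 mixes 1/3 on P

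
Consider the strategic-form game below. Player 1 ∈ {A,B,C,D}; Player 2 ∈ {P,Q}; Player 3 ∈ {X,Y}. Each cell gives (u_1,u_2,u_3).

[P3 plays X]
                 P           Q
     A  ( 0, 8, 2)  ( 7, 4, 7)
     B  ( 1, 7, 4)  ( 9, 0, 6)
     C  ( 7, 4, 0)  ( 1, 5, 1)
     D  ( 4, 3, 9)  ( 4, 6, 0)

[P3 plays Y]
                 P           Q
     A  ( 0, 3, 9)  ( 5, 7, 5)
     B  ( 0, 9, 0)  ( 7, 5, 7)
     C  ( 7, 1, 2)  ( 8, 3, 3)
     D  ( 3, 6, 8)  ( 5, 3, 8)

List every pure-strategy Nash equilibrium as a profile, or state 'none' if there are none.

PSNE = {(C,Q,Y)}

(A,P,X): not NE [P1→C gives 7>0; P3→Y gives 9>2]
(A,P,Y): not NE [P1→C gives 7>0; P2→Q gives 7>3]
(A,Q,X): not NE [P1→B gives 9>7; P2→P gives 8>4]
(A,Q,Y): not NE [P1→C gives 8>5; P3→X gives 7>5]
(B,P,X): not NE [P1→C gives 7>1]
(B,P,Y): not NE [P1→C gives 7>0; P3→X gives 4>0]
(B,Q,X): not NE [P2→P gives 7>0; P3→Y gives 7>6]
(B,Q,Y): not NE [P1→C gives 8>7; P2→P gives 9>5]
(C,P,X): not NE [P2→Q gives 5>4; P3→Y gives 2>0]
(C,P,Y): not NE [P2→Q gives 3>1]
(C,Q,X): not NE [P1→B gives 9>1; P3→Y gives 3>1]
(C,Q,Y): NE
(D,P,X): not NE [P1→C gives 7>4; P2→Q gives 6>3]
(D,P,Y): not NE [P1→C gives 7>3; P3→X gives 9>8]
(D,Q,X): not NE [P1→B gives 9>4; P3→Y gives 8>0]
(D,Q,Y): not NE [P1→C gives 8>5; P2→P gives 6>3]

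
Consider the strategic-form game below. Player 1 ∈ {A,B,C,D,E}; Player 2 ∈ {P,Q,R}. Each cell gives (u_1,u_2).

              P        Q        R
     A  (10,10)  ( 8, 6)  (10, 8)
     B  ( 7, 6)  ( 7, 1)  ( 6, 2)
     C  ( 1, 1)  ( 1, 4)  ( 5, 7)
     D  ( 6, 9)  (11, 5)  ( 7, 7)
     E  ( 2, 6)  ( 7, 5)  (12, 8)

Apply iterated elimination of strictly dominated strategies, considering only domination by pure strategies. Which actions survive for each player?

IESDS → P1:{A,E} P2:{P,R}

P1 drop B (A beats it: P:10>7 Q:8>7 R:10>6)
P1 drop C (A beats it: P:10>1 Q:8>1 R:10>5)
P2 drop Q (P beats it: A:10>6 D:9>5 E:6>5)
P1 drop D (A beats it: P:10>6 R:10>7)
P1→{A,E} P2→{P,R}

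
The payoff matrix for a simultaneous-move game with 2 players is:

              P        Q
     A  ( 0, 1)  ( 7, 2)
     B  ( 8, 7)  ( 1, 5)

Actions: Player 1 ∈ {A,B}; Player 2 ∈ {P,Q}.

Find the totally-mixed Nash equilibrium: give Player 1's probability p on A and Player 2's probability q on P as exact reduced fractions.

P1 indiff ⇒ q·0+(1-q)·7 = q·8+(1-q)·1 ⇒ q(-8) = (1-q)(-6) ⇒ q = 3/7
P2 indiff ⇒ p·1+(1-p)·7 = p·2+(1-p)·5 ⇒ p(-1) = (1-p)(-2) ⇒ p = 2/3

(p,q) = (2/3, 3/7)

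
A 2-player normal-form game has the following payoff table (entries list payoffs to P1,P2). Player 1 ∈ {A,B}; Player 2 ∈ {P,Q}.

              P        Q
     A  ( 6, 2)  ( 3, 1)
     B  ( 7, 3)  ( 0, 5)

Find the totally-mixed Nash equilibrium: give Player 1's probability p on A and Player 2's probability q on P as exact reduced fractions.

P1 indiff ⇒ q·6+(1-q)·3 = q·7+(1-q)·0 ⇒ q(-1) = (1-q)(-3) ⇒ q = 3/4
P2 indiff ⇒ p·2+(1-p)·3 = p·1+(1-p)·5 ⇒ p(1) = (1-p)(2) ⇒ p = 2/3

p=2/3, q=3/4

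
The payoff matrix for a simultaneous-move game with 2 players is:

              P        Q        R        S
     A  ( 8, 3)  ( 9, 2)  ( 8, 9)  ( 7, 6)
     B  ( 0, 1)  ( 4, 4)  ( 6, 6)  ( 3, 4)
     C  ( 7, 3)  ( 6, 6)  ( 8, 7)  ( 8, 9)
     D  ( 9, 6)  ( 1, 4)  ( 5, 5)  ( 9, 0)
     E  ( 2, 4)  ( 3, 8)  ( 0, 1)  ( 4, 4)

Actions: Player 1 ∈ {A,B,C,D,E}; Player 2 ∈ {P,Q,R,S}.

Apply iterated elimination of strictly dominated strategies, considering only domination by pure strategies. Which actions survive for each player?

P1 drop B (A beats it: P:8>0 Q:9>4 R:8>6 S:7>3)
P1 drop E (A beats it: P:8>2 Q:9>3 R:8>0 S:7>4)
P2 drop Q (R beats it: A:9>2 C:7>6 D:5>4)
P1→{A,C,D} P2→{P,R,S}

IESDS → P1:{A,C,D} P2:{P,R,S}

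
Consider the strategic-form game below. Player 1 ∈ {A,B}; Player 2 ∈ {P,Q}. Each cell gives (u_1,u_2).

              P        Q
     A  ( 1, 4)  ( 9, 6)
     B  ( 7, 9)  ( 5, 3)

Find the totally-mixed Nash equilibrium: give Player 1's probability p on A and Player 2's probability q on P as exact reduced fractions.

P1 indiff ⇒ q·1+(1-q)·9 = q·7+(1-q)·5 ⇒ q(-6) = (1-q)(-4) ⇒ q = 2/5
P2 indiff ⇒ p·4+(1-p)·9 = p·6+(1-p)·3 ⇒ p(-2) = (1-p)(-6) ⇒ p = 3/4

P1 mixes 3/4 on A; P2 mixes 2/5 on P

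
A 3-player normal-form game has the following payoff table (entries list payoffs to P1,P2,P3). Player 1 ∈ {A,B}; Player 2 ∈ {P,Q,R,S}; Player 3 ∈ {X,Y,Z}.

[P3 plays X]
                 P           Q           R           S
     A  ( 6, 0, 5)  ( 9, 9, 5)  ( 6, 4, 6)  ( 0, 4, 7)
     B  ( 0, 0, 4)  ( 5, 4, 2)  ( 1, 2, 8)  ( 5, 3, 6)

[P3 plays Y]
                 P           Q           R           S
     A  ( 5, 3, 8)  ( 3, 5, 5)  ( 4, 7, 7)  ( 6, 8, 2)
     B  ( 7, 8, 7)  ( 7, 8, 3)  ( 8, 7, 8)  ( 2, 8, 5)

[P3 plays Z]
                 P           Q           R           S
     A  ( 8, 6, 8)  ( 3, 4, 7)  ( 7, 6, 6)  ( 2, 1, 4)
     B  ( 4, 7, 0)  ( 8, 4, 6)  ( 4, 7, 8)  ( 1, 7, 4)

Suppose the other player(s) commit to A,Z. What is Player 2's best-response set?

P2 best: {P,R}

u_2(P vs A,Z) = 6
u_2(Q vs A,Z) = 4
u_2(R vs A,Z) = 6
u_2(S vs A,Z) = 1
max payoff 6 at {P,R}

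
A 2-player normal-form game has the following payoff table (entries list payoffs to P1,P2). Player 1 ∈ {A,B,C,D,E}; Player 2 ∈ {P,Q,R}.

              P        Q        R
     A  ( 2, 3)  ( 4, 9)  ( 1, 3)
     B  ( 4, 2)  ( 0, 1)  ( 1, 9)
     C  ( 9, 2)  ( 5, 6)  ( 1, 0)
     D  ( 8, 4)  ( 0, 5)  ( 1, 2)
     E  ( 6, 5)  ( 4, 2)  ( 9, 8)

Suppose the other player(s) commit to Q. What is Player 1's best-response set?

u_1(A vs Q) = 4
u_1(B vs Q) = 0
u_1(C vs Q) = 5
u_1(D vs Q) = 0
u_1(E vs Q) = 4
max payoff 5 at {C}

argmax u_1 = {C}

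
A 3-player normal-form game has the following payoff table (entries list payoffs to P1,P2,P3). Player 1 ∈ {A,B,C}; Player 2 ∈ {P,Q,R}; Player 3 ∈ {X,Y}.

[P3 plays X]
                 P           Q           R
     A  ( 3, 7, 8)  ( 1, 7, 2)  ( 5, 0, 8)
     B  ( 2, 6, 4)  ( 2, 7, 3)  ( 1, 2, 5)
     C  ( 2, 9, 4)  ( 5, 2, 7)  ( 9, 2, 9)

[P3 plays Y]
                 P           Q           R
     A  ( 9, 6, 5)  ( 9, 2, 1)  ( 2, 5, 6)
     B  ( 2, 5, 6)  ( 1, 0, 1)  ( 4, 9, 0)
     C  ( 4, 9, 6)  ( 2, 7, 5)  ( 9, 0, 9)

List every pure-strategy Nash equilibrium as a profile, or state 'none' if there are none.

Nash profiles: (A,P,X)

(A,P,X): NE
(A,P,Y): not NE [P3→X gives 8>5]
(A,Q,X): not NE [P1→C gives 5>1]
(A,Q,Y): not NE [P2→P gives 6>2; P3→X gives 2>1]
(A,R,X): not NE [P1→C gives 9>5; P2→Q gives 7>0]
(A,R,Y): not NE [P1→C gives 9>2; P2→P gives 6>5; P3→X gives 8>6]
(B,P,X): not NE [P1→A gives 3>2; P2→Q gives 7>6; P3→Y gives 6>4]
(B,P,Y): not NE [P1→A gives 9>2; P2→R gives 9>5]
(B,Q,X): not NE [P1→C gives 5>2]
(B,Q,Y): not NE [P1→A gives 9>1; P2→R gives 9>0; P3→X gives 3>1]
(B,R,X): not NE [P1→C gives 9>1; P2→Q gives 7>2]
(B,R,Y): not NE [P1→C gives 9>4; P3→X gives 5>0]
(C,P,X): not NE [P1→A gives 3>2; P3→Y gives 6>4]
(C,P,Y): not NE [P1→A gives 9>4]
(C,Q,X): not NE [P2→P gives 9>2]
(C,Q,Y): not NE [P1→A gives 9>2; P2→P gives 9>7; P3→X gives 7>5]
(C,R,X): not NE [P2→P gives 9>2]
(C,R,Y): not NE [P2→P gives 9>0]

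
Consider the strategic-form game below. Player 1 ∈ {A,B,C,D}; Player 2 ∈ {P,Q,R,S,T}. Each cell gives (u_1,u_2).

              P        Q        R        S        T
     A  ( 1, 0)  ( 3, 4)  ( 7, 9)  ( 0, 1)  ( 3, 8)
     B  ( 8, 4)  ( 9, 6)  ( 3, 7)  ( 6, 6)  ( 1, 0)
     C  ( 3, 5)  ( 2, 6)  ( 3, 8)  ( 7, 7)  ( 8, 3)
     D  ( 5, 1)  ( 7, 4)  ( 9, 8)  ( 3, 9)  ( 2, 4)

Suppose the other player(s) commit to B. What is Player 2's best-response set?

u_2(P vs B) = 4
u_2(Q vs B) = 6
u_2(R vs B) = 7
u_2(S vs B) = 6
u_2(T vs B) = 0
max payoff 7 at {R}

P2 best: {R}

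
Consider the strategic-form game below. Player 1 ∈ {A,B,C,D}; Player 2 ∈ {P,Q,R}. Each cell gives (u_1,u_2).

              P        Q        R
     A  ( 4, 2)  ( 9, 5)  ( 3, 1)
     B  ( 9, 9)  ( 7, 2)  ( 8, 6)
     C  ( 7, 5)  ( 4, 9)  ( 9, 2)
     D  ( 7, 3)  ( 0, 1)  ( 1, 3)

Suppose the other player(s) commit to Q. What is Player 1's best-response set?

P1 best: {A}

u_1(A vs Q) = 9
u_1(B vs Q) = 7
u_1(C vs Q) = 4
u_1(D vs Q) = 0
max payoff 9 at {A}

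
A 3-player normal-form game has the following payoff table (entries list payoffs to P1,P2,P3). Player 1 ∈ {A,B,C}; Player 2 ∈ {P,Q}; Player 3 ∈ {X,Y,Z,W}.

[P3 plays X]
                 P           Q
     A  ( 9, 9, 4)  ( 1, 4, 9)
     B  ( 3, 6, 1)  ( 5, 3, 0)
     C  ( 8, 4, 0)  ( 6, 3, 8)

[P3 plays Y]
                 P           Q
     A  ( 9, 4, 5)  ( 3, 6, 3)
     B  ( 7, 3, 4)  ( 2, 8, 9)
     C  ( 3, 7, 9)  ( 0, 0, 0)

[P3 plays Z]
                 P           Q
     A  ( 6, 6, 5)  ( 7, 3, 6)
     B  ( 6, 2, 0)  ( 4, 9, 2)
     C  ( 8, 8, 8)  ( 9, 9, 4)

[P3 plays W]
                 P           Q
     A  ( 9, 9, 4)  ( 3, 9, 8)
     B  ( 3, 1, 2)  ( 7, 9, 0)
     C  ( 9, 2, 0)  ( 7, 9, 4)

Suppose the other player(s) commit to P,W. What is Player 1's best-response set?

P1 best: {A,C}

u_1(A vs P,W) = 9
u_1(B vs P,W) = 3
u_1(C vs P,W) = 9
max payoff 9 at {A,C}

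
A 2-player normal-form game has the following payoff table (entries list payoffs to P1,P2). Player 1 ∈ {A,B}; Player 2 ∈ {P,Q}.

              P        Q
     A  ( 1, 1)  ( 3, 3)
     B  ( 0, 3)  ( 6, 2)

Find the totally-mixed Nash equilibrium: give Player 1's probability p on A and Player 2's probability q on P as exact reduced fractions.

P1 indiff ⇒ q·1+(1-q)·3 = q·0+(1-q)·6 ⇒ q(1) = (1-q)(3) ⇒ q = 3/4
P2 indiff ⇒ p·1+(1-p)·3 = p·3+(1-p)·2 ⇒ p(-2) = (1-p)(-1) ⇒ p = 1/3

p=1/3, q=3/4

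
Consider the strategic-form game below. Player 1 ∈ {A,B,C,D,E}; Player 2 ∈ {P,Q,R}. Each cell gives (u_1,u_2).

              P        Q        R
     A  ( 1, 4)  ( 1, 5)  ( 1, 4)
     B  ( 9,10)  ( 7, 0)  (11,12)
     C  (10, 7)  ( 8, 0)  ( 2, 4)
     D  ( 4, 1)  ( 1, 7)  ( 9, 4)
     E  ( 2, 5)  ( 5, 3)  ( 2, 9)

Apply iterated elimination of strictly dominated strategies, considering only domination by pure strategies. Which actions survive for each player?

P1 drop A (B beats it: P:9>1 Q:7>1 R:11>1)
P1 drop D (B beats it: P:9>4 Q:7>1 R:11>9)
P1 drop E (B beats it: P:9>2 Q:7>5 R:11>2)
P2 drop Q (P beats it: B:10>0 C:7>0)
P1→{B,C} P2→{P,R}

Survivors P1:{B,C} P2:{P,R}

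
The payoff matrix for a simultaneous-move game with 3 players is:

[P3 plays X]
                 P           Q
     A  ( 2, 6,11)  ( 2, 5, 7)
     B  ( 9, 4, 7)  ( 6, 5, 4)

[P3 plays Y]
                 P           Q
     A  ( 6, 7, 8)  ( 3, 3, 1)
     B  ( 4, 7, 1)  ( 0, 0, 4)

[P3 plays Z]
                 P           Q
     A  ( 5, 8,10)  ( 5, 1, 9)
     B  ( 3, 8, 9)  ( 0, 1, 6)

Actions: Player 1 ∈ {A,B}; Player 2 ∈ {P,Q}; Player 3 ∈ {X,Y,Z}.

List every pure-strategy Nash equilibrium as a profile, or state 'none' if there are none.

Equilibria: none

(A,P,X): not NE [P1→B gives 9>2]
(A,P,Y): not NE [P3→X gives 11>8]
(A,P,Z): not NE [P3→X gives 11>10]
(A,Q,X): not NE [P1→B gives 6>2; P2→P gives 6>5; P3→Z gives 9>7]
(A,Q,Y): not NE [P2→P gives 7>3; P3→Z gives 9>1]
(A,Q,Z): not NE [P2→P gives 8>1]
(B,P,X): not NE [P2→Q gives 5>4; P3→Z gives 9>7]
(B,P,Y): not NE [P1→A gives 6>4; P3→Z gives 9>1]
(B,P,Z): not NE [P1→A gives 5>3]
(B,Q,X): not NE [P3→Z gives 6>4]
(B,Q,Y): not NE [P1→A gives 3>0; P2→P gives 7>0; P3→Z gives 6>4]
(B,Q,Z): not NE [P1→A gives 5>0; P2→P gives 8>1]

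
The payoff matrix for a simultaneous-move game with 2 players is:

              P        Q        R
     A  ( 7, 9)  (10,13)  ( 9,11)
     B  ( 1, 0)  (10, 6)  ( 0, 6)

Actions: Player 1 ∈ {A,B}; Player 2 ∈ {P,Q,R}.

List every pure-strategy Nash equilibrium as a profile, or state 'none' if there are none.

(A,P): not NE [P2→Q gives 13>9]
(A,Q): NE
(A,R): not NE [P2→Q gives 13>11]
(B,P): not NE [P1→A gives 7>1; P2→R gives 6>0]
(B,Q): NE
(B,R): not NE [P1→A gives 9>0]

Nash profiles: (A,Q), (B,Q)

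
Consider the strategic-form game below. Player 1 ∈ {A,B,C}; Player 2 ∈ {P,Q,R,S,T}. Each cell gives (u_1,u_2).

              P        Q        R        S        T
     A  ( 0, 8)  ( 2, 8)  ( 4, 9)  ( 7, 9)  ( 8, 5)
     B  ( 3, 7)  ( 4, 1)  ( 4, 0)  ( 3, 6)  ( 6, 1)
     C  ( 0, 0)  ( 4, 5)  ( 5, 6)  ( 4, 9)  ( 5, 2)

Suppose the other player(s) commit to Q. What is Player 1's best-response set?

BR_1 = {B,C}

u_1(A vs Q) = 2
u_1(B vs Q) = 4
u_1(C vs Q) = 4
max payoff 4 at {B,C}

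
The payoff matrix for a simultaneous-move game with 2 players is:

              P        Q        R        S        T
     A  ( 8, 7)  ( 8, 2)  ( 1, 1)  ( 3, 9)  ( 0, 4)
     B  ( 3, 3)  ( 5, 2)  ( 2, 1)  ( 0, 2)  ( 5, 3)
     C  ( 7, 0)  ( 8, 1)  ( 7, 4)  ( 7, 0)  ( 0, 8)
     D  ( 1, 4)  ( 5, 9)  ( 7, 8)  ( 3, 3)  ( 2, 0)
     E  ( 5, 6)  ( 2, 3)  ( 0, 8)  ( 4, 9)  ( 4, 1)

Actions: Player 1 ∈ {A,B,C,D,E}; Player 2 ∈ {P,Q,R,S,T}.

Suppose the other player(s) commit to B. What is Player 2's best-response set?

P2 best: {P,T}

u_2(P vs B) = 3
u_2(Q vs B) = 2
u_2(R vs B) = 1
u_2(S vs B) = 2
u_2(T vs B) = 3
max payoff 3 at {P,T}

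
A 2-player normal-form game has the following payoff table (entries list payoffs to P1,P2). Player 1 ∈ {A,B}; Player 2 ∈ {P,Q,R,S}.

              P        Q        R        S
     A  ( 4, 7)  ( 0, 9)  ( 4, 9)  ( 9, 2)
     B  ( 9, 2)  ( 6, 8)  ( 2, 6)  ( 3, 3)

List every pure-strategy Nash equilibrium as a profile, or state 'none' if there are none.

Nash profiles: (A,R), (B,Q)

(A,P): not NE [P1→B gives 9>4; P2→R gives 9>7]
(A,Q): not NE [P1→B gives 6>0]
(A,R): NE
(A,S): not NE [P2→R gives 9>2]
(B,P): not NE [P2→Q gives 8>2]
(B,Q): NE
(B,R): not NE [P1→A gives 4>2; P2→Q gives 8>6]
(B,S): not NE [P1→A gives 9>3; P2→Q gives 8>3]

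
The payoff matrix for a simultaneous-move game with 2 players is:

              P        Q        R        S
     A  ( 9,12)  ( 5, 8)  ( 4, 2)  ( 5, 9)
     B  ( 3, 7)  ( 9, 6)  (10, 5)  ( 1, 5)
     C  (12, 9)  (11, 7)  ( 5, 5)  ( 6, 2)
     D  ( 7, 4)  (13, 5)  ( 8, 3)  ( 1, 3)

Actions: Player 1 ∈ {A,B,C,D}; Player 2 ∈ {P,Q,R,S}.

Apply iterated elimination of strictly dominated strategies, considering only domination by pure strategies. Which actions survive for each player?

P1 drop A (C beats it: P:12>9 Q:11>5 R:5>4 S:6>5)
P2 drop R (P beats it: B:7>5 C:9>5 D:4>3)
P1 drop B (C beats it: P:12>3 Q:11>9 S:6>1)
P2 drop S (P beats it: C:9>2 D:4>3)
P1→{C,D} P2→{P,Q}

Survivors P1:{C,D} P2:{P,Q}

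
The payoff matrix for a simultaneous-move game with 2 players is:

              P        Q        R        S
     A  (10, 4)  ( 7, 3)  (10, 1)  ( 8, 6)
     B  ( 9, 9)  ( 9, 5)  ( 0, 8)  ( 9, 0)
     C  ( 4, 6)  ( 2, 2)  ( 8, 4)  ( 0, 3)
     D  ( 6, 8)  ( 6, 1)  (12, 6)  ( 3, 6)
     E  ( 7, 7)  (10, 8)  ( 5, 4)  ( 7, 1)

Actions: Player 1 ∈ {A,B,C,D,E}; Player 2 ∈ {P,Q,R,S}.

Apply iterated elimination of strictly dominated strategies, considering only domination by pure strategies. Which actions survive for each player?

IESDS → P1:{A,B,E} P2:{P,Q,S}

P1 drop C (A beats it: P:10>4 Q:7>2 R:10>8 S:8>0)
P2 drop R (P beats it: A:4>1 B:9>8 D:8>6 E:7>4)
P1 drop D (A beats it: P:10>6 Q:7>6 S:8>3)
P1→{A,B,E} P2→{P,Q,S}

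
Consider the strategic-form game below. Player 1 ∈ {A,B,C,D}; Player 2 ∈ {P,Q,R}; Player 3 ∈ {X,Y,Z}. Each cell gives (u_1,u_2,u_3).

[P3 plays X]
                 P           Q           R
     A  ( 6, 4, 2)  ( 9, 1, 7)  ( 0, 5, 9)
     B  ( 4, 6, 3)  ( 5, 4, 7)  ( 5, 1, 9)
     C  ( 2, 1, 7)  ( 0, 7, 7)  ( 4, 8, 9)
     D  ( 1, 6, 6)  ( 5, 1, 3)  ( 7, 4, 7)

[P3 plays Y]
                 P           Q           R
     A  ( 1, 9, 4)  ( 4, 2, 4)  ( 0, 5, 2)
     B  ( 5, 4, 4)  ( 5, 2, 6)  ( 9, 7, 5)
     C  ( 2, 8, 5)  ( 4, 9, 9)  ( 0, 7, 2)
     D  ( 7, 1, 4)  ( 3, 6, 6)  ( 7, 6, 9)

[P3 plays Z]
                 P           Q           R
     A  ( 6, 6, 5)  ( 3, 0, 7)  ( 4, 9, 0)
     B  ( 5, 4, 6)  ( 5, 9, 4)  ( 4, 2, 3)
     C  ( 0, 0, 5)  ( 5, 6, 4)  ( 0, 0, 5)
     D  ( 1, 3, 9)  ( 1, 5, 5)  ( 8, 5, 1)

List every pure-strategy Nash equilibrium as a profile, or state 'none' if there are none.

No pure NE.

(A,P,X): not NE [P2→R gives 5>4; P3→Z gives 5>2]
(A,P,Y): not NE [P1→D gives 7>1; P3→Z gives 5>4]
(A,P,Z): not NE [P2→R gives 9>6]
(A,Q,X): not NE [P2→R gives 5>1]
(A,Q,Y): not NE [P1→B gives 5>4; P2→P gives 9>2; P3→Z gives 7>4]
(A,Q,Z): not NE [P1→C gives 5>3; P2→R gives 9>0]
(A,R,X): not NE [P1→D gives 7>0]
(A,R,Y): not NE [P1→B gives 9>0; P2→P gives 9>5; P3→X gives 9>2]
(A,R,Z): not NE [P1→D gives 8>4; P3→X gives 9>0]
(B,P,X): not NE [P1→A gives 6>4; P3→Z gives 6>3]
(B,P,Y): not NE [P1→D gives 7>5; P2→R gives 7>4; P3→Z gives 6>4]
(B,P,Z): not NE [P1→A gives 6>5; P2→Q gives 9>4]
(B,Q,X): not NE [P1→A gives 9>5; P2→P gives 6>4]
(B,Q,Y): not NE [P2→R gives 7>2; P3→X gives 7>6]
(B,Q,Z): not NE [P3→X gives 7>4]
(B,R,X): not NE [P1→D gives 7>5; P2→P gives 6>1]
(B,R,Y): not NE [P3→X gives 9>5]
(B,R,Z): not NE [P1→D gives 8>4; P2→Q gives 9>2; P3→X gives 9>3]
(C,P,X): not NE [P1→A gives 6>2; P2→R gives 8>1]
(C,P,Y): not NE [P1→D gives 7>2; P2→Q gives 9>8; P3→X gives 7>5]
(C,P,Z): not NE [P1→A gives 6>0; P2→Q gives 6>0; P3→X gives 7>5]
(C,Q,X): not NE [P1→A gives 9>0; P2→R gives 8>7; P3→Y gives 9>7]
(C,Q,Y): not NE [P1→B gives 5>4]
(C,Q,Z): not NE [P3→Y gives 9>4]
(C,R,X): not NE [P1→D gives 7>4]
(C,R,Y): not NE [P1→B gives 9>0; P2→Q gives 9>7; P3→X gives 9>2]
(C,R,Z): not NE [P1→D gives 8>0; P2→Q gives 6>0; P3→X gives 9>5]
(D,P,X): not NE [P1→A gives 6>1; P3→Z gives 9>6]
(D,P,Y): not NE [P2→R gives 6>1; P3→Z gives 9>4]
(D,P,Z): not NE [P1→A gives 6>1; P2→R gives 5>3]
(D,Q,X): not NE [P1→A gives 9>5; P2→P gives 6>1; P3→Y gives 6>3]
(D,Q,Y): not NE [P1→B gives 5>3]
(D,Q,Z): not NE [P1→C gives 5>1; P3→Y gives 6>5]
(D,R,X): not NE [P2→P gives 6>4; P3→Y gives 9>7]
(D,R,Y): not NE [P1→B gives 9>7]
(D,R,Z): not NE [P3→Y gives 9>1]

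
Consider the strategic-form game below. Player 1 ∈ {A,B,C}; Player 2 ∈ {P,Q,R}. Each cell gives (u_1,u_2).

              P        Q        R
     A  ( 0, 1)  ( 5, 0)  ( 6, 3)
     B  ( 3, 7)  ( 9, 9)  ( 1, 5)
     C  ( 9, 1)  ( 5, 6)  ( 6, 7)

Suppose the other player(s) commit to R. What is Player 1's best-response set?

argmax u_1 = {A,C}

u_1(A vs R) = 6
u_1(B vs R) = 1
u_1(C vs R) = 6
max payoff 6 at {A,C}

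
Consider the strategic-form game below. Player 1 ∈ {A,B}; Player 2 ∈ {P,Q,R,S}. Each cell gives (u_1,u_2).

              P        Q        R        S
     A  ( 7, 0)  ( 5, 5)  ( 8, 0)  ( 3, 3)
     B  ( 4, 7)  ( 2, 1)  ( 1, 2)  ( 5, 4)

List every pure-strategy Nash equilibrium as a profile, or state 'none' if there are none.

(A,P): not NE [P2→Q gives 5>0]
(A,Q): NE
(A,R): not NE [P2→Q gives 5>0]
(A,S): not NE [P1→B gives 5>3; P2→Q gives 5>3]
(B,P): not NE [P1→A gives 7>4]
(B,Q): not NE [P1→A gives 5>2; P2→P gives 7>1]
(B,R): not NE [P1→A gives 8>1; P2→P gives 7>2]
(B,S): not NE [P2→P gives 7>4]

Nash profiles: (A,Q)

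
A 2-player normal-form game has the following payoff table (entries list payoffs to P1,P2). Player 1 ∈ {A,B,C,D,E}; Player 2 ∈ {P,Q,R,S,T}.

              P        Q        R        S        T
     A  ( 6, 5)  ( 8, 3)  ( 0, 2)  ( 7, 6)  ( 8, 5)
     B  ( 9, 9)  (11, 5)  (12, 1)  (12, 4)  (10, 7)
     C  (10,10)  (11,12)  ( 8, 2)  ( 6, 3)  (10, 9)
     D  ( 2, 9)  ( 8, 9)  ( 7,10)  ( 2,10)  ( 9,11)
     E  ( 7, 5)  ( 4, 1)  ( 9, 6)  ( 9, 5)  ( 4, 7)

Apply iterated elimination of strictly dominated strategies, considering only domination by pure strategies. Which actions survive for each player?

IESDS → P1:{B,C} P2:{P,Q}

P1 drop A (B beats it: P:9>6 Q:11>8 R:12>0 S:12>7 T:10>8)
P1 drop D (B beats it: P:9>2 Q:11>8 R:12>7 S:12>2 T:10>9)
P1 drop E (B beats it: P:9>7 Q:11>4 R:12>9 S:12>9 T:10>4)
P2 drop R (P beats it: B:9>1 C:10>2)
P2 drop S (P beats it: B:9>4 C:10>3)
P2 drop T (P beats it: B:9>7 C:10>9)
P1→{B,C} P2→{P,Q}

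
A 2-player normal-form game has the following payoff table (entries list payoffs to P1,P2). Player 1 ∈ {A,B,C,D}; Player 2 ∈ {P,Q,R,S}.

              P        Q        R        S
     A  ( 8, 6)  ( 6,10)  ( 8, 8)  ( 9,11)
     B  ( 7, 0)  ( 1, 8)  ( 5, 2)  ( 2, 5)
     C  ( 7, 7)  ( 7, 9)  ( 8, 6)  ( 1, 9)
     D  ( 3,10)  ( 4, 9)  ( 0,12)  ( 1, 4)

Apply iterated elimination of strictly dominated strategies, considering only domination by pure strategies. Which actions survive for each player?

P1 drop B (A beats it: P:8>7 Q:6>1 R:8>5 S:9>2)
P1 drop D (A beats it: P:8>3 Q:6>4 R:8>0 S:9>1)
P2 drop P (Q beats it: A:10>6 C:9>7)
P2 drop R (Q beats it: A:10>8 C:9>6)
P1→{A,C} P2→{Q,S}

Remaining: P1:{A,C} P2:{Q,S}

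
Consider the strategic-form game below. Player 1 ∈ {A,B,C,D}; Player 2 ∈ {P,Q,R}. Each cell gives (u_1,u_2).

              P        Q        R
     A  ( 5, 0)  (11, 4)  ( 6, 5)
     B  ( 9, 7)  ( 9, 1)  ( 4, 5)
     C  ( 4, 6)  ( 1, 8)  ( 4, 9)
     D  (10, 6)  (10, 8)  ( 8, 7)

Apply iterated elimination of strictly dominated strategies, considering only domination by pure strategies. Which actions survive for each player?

P1 drop B (D beats it: P:10>9 Q:10>9 R:8>4)
P1 drop C (A beats it: P:5>4 Q:11>1 R:6>4)
P2 drop P (Q beats it: A:4>0 D:8>6)
P1→{A,D} P2→{Q,R}

Survivors P1:{A,D} P2:{Q,R}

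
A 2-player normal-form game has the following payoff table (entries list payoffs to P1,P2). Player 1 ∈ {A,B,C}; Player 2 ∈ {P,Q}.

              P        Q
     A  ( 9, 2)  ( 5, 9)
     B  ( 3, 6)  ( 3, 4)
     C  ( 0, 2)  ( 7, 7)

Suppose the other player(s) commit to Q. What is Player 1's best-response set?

u_1(A vs Q) = 5
u_1(B vs Q) = 3
u_1(C vs Q) = 7
max payoff 7 at {C}

P1 best: {C}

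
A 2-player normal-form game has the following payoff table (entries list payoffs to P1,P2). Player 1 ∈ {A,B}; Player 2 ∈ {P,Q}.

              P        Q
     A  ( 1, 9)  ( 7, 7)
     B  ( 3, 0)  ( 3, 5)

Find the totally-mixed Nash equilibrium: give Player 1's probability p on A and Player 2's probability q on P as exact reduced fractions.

(p,q) = (5/7, 2/3)

P1 indiff ⇒ q·1+(1-q)·7 = q·3+(1-q)·3 ⇒ q(-2) = (1-q)(-4) ⇒ q = 2/3
P2 indiff ⇒ p·9+(1-p)·0 = p·7+(1-p)·5 ⇒ p(2) = (1-p)(5) ⇒ p = 5/7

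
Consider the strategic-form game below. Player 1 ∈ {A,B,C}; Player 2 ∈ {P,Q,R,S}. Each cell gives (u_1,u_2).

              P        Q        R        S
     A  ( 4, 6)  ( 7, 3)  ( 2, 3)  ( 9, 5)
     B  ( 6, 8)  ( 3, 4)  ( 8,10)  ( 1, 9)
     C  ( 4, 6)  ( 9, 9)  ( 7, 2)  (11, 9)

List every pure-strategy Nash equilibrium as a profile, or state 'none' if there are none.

(A,P): not NE [P1→B gives 6>4]
(A,Q): not NE [P1→C gives 9>7; P2→P gives 6>3]
(A,R): not NE [P1→B gives 8>2; P2→P gives 6>3]
(A,S): not NE [P1→C gives 11>9; P2→P gives 6>5]
(B,P): not NE [P2→R gives 10>8]
(B,Q): not NE [P1→C gives 9>3; P2→R gives 10>4]
(B,R): NE
(B,S): not NE [P1→C gives 11>1; P2→R gives 10>9]
(C,P): not NE [P1→B gives 6>4; P2→S gives 9>6]
(C,Q): NE
(C,R): not NE [P1→B gives 8>7; P2→S gives 9>2]
(C,S): NE

PSNE = {(B,R), (C,Q), (C,S)}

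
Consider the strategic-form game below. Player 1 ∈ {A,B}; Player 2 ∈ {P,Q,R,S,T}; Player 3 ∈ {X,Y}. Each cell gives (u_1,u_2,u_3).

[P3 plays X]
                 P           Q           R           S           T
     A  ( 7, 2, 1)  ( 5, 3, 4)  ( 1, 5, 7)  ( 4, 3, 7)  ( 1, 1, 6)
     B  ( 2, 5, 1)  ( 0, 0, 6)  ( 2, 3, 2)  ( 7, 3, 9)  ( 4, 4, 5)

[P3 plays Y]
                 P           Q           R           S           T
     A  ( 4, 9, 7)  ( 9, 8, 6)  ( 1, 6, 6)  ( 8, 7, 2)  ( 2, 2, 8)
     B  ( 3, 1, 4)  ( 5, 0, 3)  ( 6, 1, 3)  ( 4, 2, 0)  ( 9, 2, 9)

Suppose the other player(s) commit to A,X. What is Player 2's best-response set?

u_2(P vs A,X) = 2
u_2(Q vs A,X) = 3
u_2(R vs A,X) = 5
u_2(S vs A,X) = 3
u_2(T vs A,X) = 1
max payoff 5 at {R}

P2 best: {R}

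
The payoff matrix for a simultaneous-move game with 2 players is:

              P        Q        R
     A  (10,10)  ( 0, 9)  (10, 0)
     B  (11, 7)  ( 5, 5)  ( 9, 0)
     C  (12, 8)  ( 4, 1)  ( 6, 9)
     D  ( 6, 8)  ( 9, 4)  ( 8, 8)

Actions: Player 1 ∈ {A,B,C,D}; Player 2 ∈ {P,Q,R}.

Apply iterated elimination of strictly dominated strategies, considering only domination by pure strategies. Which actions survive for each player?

P2 drop Q (P beats it: A:10>9 B:7>5 C:8>1 D:8>4)
P1 drop D (A beats it: P:10>6 R:10>8)
P1→{A,B,C} P2→{P,R}

Survivors P1:{A,B,C} P2:{P,R}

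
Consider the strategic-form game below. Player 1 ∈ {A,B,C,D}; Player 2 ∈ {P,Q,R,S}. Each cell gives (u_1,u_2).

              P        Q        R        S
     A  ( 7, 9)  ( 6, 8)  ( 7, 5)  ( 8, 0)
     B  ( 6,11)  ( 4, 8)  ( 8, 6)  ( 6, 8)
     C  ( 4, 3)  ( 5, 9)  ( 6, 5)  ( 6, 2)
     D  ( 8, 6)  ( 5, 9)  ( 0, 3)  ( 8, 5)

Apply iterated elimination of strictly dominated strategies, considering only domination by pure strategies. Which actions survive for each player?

Survivors P1:{A,D} P2:{P,Q}

P1 drop C (A beats it: P:7>4 Q:6>5 R:7>6 S:8>6)
P2 drop R (P beats it: A:9>5 B:11>6 D:6>3)
P1 drop B (A beats it: P:7>6 Q:6>4 S:8>6)
P2 drop S (P beats it: A:9>0 D:6>5)
P1→{A,D} P2→{P,Q}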